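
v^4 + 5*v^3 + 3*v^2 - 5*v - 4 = (v - 1)*(v + 1)^2*(v + 4)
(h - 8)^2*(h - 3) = h^3 - 19*h^2 + 112*h - 192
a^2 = a^2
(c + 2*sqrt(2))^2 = c^2 + 4*sqrt(2)*c + 8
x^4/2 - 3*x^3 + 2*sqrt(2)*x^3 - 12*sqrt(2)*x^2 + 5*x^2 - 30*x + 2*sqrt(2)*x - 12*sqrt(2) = (x/2 + sqrt(2))*(x - 6)*(x + sqrt(2))^2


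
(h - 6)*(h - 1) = h^2 - 7*h + 6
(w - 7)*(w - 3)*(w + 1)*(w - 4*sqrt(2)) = w^4 - 9*w^3 - 4*sqrt(2)*w^3 + 11*w^2 + 36*sqrt(2)*w^2 - 44*sqrt(2)*w + 21*w - 84*sqrt(2)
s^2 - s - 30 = (s - 6)*(s + 5)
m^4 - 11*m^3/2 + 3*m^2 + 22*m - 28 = (m - 7/2)*(m - 2)^2*(m + 2)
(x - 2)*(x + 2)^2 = x^3 + 2*x^2 - 4*x - 8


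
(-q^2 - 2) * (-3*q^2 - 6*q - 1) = 3*q^4 + 6*q^3 + 7*q^2 + 12*q + 2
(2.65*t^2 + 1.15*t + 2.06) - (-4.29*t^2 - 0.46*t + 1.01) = 6.94*t^2 + 1.61*t + 1.05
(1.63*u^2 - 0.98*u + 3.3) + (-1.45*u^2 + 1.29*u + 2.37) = 0.18*u^2 + 0.31*u + 5.67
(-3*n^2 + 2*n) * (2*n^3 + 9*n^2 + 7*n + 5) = -6*n^5 - 23*n^4 - 3*n^3 - n^2 + 10*n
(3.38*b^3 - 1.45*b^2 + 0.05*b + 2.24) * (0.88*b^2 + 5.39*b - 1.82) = 2.9744*b^5 + 16.9422*b^4 - 13.9231*b^3 + 4.8797*b^2 + 11.9826*b - 4.0768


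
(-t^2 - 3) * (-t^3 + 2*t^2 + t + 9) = t^5 - 2*t^4 + 2*t^3 - 15*t^2 - 3*t - 27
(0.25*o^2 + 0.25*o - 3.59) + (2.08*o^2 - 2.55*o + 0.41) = 2.33*o^2 - 2.3*o - 3.18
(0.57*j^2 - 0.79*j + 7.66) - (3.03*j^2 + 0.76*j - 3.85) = -2.46*j^2 - 1.55*j + 11.51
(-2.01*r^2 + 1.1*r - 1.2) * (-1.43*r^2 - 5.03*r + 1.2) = 2.8743*r^4 + 8.5373*r^3 - 6.229*r^2 + 7.356*r - 1.44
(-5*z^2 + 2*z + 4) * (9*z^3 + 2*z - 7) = -45*z^5 + 18*z^4 + 26*z^3 + 39*z^2 - 6*z - 28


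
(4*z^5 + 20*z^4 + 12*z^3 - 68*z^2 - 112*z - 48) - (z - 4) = 4*z^5 + 20*z^4 + 12*z^3 - 68*z^2 - 113*z - 44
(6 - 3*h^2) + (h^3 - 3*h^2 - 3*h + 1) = h^3 - 6*h^2 - 3*h + 7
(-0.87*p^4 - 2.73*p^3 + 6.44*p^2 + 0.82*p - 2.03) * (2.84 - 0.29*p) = 0.2523*p^5 - 1.6791*p^4 - 9.6208*p^3 + 18.0518*p^2 + 2.9175*p - 5.7652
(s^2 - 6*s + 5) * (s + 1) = s^3 - 5*s^2 - s + 5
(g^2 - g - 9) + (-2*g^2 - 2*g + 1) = -g^2 - 3*g - 8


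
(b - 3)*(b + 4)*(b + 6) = b^3 + 7*b^2 - 6*b - 72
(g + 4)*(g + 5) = g^2 + 9*g + 20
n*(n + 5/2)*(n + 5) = n^3 + 15*n^2/2 + 25*n/2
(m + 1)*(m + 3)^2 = m^3 + 7*m^2 + 15*m + 9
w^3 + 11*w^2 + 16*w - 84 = (w - 2)*(w + 6)*(w + 7)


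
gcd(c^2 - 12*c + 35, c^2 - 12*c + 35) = c^2 - 12*c + 35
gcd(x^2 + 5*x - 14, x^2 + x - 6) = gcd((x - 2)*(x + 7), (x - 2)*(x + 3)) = x - 2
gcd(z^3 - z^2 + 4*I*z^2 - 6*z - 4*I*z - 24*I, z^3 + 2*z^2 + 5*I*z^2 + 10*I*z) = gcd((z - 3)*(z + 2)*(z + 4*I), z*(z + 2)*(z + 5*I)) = z + 2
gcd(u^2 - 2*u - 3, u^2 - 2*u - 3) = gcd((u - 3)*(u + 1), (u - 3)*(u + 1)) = u^2 - 2*u - 3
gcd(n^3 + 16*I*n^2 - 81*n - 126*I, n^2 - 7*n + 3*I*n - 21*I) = n + 3*I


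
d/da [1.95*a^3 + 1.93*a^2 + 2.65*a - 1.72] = 5.85*a^2 + 3.86*a + 2.65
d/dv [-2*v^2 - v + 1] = -4*v - 1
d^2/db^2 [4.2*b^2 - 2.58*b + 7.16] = 8.40000000000000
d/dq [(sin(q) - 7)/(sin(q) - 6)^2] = (8 - sin(q))*cos(q)/(sin(q) - 6)^3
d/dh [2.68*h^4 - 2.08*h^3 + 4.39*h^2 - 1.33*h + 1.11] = 10.72*h^3 - 6.24*h^2 + 8.78*h - 1.33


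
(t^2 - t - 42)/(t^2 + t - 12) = (t^2 - t - 42)/(t^2 + t - 12)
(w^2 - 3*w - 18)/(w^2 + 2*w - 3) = (w - 6)/(w - 1)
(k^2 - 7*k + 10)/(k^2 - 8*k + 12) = (k - 5)/(k - 6)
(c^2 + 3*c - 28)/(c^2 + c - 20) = (c + 7)/(c + 5)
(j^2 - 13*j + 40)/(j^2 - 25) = (j - 8)/(j + 5)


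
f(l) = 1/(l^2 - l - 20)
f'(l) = (1 - 2*l)/(l^2 - l - 20)^2 = (1 - 2*l)/(-l^2 + l + 20)^2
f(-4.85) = 0.12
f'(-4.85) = 0.15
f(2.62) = -0.06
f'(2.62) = -0.02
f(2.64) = -0.06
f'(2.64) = -0.02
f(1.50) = -0.05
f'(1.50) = -0.01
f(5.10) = 1.10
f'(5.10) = -11.11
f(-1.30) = -0.06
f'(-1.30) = 0.01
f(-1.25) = -0.06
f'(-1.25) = 0.01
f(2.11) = -0.06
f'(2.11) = -0.01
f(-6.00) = 0.05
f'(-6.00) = 0.03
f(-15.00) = 0.00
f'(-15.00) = 0.00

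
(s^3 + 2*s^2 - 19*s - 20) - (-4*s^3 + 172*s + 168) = 5*s^3 + 2*s^2 - 191*s - 188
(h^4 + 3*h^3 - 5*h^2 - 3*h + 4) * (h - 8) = h^5 - 5*h^4 - 29*h^3 + 37*h^2 + 28*h - 32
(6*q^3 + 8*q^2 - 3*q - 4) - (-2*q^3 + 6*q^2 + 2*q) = 8*q^3 + 2*q^2 - 5*q - 4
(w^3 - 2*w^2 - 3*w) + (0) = w^3 - 2*w^2 - 3*w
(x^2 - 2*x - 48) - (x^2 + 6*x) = -8*x - 48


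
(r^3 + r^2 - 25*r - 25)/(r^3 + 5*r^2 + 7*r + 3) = (r^2 - 25)/(r^2 + 4*r + 3)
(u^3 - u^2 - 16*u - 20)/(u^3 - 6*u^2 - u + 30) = (u + 2)/(u - 3)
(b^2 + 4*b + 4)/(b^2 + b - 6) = (b^2 + 4*b + 4)/(b^2 + b - 6)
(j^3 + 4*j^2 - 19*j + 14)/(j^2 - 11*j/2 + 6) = 2*(j^3 + 4*j^2 - 19*j + 14)/(2*j^2 - 11*j + 12)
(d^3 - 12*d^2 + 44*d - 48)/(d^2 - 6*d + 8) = d - 6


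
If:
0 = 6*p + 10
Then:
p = -5/3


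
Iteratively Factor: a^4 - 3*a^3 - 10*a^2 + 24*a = (a - 2)*(a^3 - a^2 - 12*a) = (a - 2)*(a + 3)*(a^2 - 4*a) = (a - 4)*(a - 2)*(a + 3)*(a)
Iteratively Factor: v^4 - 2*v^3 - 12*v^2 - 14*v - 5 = (v + 1)*(v^3 - 3*v^2 - 9*v - 5) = (v - 5)*(v + 1)*(v^2 + 2*v + 1) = (v - 5)*(v + 1)^2*(v + 1)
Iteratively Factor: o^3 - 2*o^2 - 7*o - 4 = (o + 1)*(o^2 - 3*o - 4) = (o + 1)^2*(o - 4)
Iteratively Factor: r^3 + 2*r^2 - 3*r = (r - 1)*(r^2 + 3*r) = (r - 1)*(r + 3)*(r)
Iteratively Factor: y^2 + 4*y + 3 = (y + 3)*(y + 1)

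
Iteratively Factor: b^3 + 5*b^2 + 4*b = (b)*(b^2 + 5*b + 4) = b*(b + 4)*(b + 1)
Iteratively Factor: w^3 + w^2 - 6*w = (w + 3)*(w^2 - 2*w) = (w - 2)*(w + 3)*(w)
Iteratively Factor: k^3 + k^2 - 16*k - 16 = (k + 4)*(k^2 - 3*k - 4) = (k - 4)*(k + 4)*(k + 1)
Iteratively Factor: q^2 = (q)*(q)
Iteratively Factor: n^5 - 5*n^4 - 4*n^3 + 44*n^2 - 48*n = (n - 4)*(n^4 - n^3 - 8*n^2 + 12*n) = (n - 4)*(n - 2)*(n^3 + n^2 - 6*n) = (n - 4)*(n - 2)*(n + 3)*(n^2 - 2*n) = (n - 4)*(n - 2)^2*(n + 3)*(n)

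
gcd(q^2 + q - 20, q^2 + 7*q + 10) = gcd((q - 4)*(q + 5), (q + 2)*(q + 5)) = q + 5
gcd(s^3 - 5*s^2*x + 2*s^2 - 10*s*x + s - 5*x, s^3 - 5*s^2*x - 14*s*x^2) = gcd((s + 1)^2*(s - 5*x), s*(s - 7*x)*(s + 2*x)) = 1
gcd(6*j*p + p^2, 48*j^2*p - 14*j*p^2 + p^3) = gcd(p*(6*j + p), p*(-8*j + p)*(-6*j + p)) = p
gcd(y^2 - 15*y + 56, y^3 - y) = 1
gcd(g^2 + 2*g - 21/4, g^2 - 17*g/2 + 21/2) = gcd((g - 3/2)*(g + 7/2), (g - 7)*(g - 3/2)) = g - 3/2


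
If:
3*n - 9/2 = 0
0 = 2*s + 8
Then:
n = 3/2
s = -4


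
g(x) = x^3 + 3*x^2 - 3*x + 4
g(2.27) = 24.35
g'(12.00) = 501.00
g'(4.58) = 87.41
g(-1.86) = 13.52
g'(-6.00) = 69.00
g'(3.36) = 51.03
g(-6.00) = -86.00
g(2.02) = 18.42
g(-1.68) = 12.77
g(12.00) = 2128.00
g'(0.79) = 3.61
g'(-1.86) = -3.78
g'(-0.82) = -5.90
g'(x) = 3*x^2 + 6*x - 3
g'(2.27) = 26.08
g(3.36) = 65.72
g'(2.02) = 21.36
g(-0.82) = 7.93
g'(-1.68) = -4.61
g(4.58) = 149.26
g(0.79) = 4.00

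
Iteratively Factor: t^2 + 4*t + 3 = (t + 1)*(t + 3)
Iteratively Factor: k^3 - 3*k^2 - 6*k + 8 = (k - 4)*(k^2 + k - 2) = (k - 4)*(k - 1)*(k + 2)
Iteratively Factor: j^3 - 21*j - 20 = (j - 5)*(j^2 + 5*j + 4) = (j - 5)*(j + 4)*(j + 1)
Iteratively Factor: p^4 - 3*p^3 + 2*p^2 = (p)*(p^3 - 3*p^2 + 2*p) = p*(p - 2)*(p^2 - p) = p^2*(p - 2)*(p - 1)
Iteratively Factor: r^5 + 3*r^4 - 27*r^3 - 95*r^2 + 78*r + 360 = (r - 2)*(r^4 + 5*r^3 - 17*r^2 - 129*r - 180) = (r - 2)*(r + 4)*(r^3 + r^2 - 21*r - 45) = (r - 5)*(r - 2)*(r + 4)*(r^2 + 6*r + 9) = (r - 5)*(r - 2)*(r + 3)*(r + 4)*(r + 3)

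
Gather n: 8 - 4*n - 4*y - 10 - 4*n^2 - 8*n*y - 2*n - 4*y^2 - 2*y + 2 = -4*n^2 + n*(-8*y - 6) - 4*y^2 - 6*y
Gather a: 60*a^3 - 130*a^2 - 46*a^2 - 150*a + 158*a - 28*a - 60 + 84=60*a^3 - 176*a^2 - 20*a + 24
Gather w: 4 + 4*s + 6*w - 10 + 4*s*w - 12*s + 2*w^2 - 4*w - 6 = -8*s + 2*w^2 + w*(4*s + 2) - 12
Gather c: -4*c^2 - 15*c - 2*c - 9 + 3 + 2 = -4*c^2 - 17*c - 4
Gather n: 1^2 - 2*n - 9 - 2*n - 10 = -4*n - 18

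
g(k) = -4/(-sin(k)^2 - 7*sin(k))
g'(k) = -4*(2*sin(k)*cos(k) + 7*cos(k))/(-sin(k)^2 - 7*sin(k))^2 = -4*(2*sin(k) + 7)*cos(k)/((sin(k) + 7)^2*sin(k)^2)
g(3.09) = 11.00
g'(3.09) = 214.57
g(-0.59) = -1.12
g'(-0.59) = -1.52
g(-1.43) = -0.67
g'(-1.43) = -0.08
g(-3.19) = 11.73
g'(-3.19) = 243.75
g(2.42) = 0.79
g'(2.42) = 0.98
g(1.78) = 0.51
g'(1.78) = 0.12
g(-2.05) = -0.74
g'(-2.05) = 0.33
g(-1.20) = -0.71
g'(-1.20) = -0.23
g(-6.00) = 1.97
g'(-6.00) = -7.02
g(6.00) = -2.13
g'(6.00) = -7.02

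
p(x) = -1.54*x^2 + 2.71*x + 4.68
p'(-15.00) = 48.91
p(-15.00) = -382.47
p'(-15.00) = 48.91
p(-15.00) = -382.47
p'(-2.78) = 11.27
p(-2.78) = -14.76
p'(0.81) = 0.22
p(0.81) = 5.86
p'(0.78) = 0.31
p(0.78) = 5.86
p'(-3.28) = 12.81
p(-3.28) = -20.78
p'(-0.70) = 4.87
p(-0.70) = 2.03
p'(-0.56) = 4.43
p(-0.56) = 2.68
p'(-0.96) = 5.67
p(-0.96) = 0.66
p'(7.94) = -21.75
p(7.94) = -70.89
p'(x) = 2.71 - 3.08*x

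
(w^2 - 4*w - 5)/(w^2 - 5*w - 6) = (w - 5)/(w - 6)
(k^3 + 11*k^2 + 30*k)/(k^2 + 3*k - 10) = k*(k + 6)/(k - 2)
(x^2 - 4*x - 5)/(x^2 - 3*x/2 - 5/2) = 2*(x - 5)/(2*x - 5)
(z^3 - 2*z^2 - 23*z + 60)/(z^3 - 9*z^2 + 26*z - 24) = (z + 5)/(z - 2)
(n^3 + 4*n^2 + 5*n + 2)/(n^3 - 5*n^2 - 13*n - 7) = (n + 2)/(n - 7)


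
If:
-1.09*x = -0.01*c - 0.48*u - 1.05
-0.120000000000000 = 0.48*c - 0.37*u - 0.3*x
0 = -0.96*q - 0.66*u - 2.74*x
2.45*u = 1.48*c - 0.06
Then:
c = 0.90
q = -3.78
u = 0.52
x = 1.20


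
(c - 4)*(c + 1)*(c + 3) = c^3 - 13*c - 12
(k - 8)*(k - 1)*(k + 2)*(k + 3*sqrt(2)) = k^4 - 7*k^3 + 3*sqrt(2)*k^3 - 21*sqrt(2)*k^2 - 10*k^2 - 30*sqrt(2)*k + 16*k + 48*sqrt(2)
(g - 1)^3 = g^3 - 3*g^2 + 3*g - 1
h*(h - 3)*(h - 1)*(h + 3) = h^4 - h^3 - 9*h^2 + 9*h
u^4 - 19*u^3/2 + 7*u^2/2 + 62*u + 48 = (u - 8)*(u - 4)*(u + 1)*(u + 3/2)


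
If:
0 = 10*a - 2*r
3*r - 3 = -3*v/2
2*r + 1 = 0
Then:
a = -1/10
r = -1/2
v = 3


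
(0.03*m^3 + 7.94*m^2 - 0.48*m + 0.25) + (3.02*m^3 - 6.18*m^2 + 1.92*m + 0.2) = 3.05*m^3 + 1.76*m^2 + 1.44*m + 0.45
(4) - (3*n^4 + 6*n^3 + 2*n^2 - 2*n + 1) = -3*n^4 - 6*n^3 - 2*n^2 + 2*n + 3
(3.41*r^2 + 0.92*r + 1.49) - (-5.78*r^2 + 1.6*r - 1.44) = 9.19*r^2 - 0.68*r + 2.93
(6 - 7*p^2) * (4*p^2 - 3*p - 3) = -28*p^4 + 21*p^3 + 45*p^2 - 18*p - 18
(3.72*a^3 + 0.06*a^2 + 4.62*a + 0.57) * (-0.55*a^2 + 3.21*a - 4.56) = -2.046*a^5 + 11.9082*a^4 - 19.3116*a^3 + 14.2431*a^2 - 19.2375*a - 2.5992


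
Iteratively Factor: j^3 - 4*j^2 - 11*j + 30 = (j + 3)*(j^2 - 7*j + 10) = (j - 5)*(j + 3)*(j - 2)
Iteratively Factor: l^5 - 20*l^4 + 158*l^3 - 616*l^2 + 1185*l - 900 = (l - 3)*(l^4 - 17*l^3 + 107*l^2 - 295*l + 300) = (l - 3)^2*(l^3 - 14*l^2 + 65*l - 100) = (l - 5)*(l - 3)^2*(l^2 - 9*l + 20) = (l - 5)^2*(l - 3)^2*(l - 4)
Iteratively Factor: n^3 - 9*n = (n + 3)*(n^2 - 3*n) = (n - 3)*(n + 3)*(n)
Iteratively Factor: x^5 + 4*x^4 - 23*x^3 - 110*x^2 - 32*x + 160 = (x + 4)*(x^4 - 23*x^2 - 18*x + 40) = (x - 5)*(x + 4)*(x^3 + 5*x^2 + 2*x - 8) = (x - 5)*(x + 4)^2*(x^2 + x - 2) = (x - 5)*(x + 2)*(x + 4)^2*(x - 1)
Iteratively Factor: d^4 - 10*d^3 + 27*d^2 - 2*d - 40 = (d + 1)*(d^3 - 11*d^2 + 38*d - 40) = (d - 5)*(d + 1)*(d^2 - 6*d + 8) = (d - 5)*(d - 4)*(d + 1)*(d - 2)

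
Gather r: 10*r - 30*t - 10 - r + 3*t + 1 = 9*r - 27*t - 9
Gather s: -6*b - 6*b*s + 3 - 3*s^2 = -6*b*s - 6*b - 3*s^2 + 3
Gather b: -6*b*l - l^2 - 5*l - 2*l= -6*b*l - l^2 - 7*l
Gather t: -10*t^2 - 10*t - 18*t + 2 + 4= -10*t^2 - 28*t + 6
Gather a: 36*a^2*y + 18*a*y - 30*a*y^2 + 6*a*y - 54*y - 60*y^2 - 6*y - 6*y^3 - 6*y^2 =36*a^2*y + a*(-30*y^2 + 24*y) - 6*y^3 - 66*y^2 - 60*y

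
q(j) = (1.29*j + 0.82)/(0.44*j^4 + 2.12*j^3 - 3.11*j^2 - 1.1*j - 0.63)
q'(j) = (1.29*j + 0.82)*(-1.76*j^3 - 6.36*j^2 + 6.22*j + 1.1)/(0.44*j^4 + 2.12*j^3 - 3.11*j^2 - 1.1*j - 0.63)^2 + 1.29/(0.44*j^4 + 2.12*j^3 - 3.11*j^2 - 1.1*j - 0.63)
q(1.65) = 1.57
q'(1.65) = -10.96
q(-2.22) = 0.08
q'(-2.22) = 0.03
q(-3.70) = 0.06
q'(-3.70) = -0.00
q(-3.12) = 0.06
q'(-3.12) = 0.01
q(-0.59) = -0.04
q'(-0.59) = -1.02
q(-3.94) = 0.06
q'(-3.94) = -0.01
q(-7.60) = -0.02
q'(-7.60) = -0.02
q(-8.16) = -0.02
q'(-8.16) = -0.01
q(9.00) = 0.00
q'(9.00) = -0.00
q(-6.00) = -1.09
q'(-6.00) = -19.65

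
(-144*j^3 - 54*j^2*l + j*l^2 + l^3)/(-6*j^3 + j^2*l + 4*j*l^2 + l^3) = (48*j^2 + 2*j*l - l^2)/(2*j^2 - j*l - l^2)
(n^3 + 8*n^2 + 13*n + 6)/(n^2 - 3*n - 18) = (n^3 + 8*n^2 + 13*n + 6)/(n^2 - 3*n - 18)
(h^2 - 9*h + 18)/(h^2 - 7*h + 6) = (h - 3)/(h - 1)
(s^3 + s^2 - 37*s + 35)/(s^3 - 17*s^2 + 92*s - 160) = (s^2 + 6*s - 7)/(s^2 - 12*s + 32)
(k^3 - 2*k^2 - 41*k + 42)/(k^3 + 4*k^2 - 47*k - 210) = (k - 1)/(k + 5)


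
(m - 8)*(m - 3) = m^2 - 11*m + 24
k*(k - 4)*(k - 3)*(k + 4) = k^4 - 3*k^3 - 16*k^2 + 48*k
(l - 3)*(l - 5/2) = l^2 - 11*l/2 + 15/2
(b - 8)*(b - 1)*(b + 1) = b^3 - 8*b^2 - b + 8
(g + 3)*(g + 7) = g^2 + 10*g + 21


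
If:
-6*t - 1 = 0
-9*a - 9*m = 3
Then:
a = -m - 1/3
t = -1/6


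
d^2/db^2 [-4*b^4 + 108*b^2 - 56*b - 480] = 216 - 48*b^2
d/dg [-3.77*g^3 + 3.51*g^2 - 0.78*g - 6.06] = -11.31*g^2 + 7.02*g - 0.78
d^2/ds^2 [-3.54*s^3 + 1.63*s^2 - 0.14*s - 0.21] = 3.26 - 21.24*s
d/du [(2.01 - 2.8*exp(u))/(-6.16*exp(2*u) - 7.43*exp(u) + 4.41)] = (-17.248*exp(2*u) + 24.7632*exp(u) + 2.5863)*exp(u)/(37.9456*exp(4*u) + 91.5376*exp(3*u) + 0.873699999999992*exp(2*u) - 65.5326*exp(u) + 19.4481)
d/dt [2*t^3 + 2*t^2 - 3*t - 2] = 6*t^2 + 4*t - 3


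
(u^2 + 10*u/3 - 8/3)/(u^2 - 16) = (u - 2/3)/(u - 4)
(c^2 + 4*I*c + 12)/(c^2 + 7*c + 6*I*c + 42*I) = (c - 2*I)/(c + 7)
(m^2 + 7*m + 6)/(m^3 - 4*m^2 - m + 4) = (m + 6)/(m^2 - 5*m + 4)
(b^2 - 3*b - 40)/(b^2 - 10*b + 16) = (b + 5)/(b - 2)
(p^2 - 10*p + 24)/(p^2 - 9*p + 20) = (p - 6)/(p - 5)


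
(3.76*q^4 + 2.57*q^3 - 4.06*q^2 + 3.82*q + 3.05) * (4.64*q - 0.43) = 17.4464*q^5 + 10.308*q^4 - 19.9435*q^3 + 19.4706*q^2 + 12.5094*q - 1.3115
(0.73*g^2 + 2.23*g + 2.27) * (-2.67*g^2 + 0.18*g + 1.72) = -1.9491*g^4 - 5.8227*g^3 - 4.4039*g^2 + 4.2442*g + 3.9044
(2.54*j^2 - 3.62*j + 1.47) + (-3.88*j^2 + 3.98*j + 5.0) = -1.34*j^2 + 0.36*j + 6.47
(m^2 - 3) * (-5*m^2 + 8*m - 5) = -5*m^4 + 8*m^3 + 10*m^2 - 24*m + 15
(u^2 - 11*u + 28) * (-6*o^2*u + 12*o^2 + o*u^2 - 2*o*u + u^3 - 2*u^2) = -6*o^2*u^3 + 78*o^2*u^2 - 300*o^2*u + 336*o^2 + o*u^4 - 13*o*u^3 + 50*o*u^2 - 56*o*u + u^5 - 13*u^4 + 50*u^3 - 56*u^2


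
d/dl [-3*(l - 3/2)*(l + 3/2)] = -6*l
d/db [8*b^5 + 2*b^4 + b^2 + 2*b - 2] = 40*b^4 + 8*b^3 + 2*b + 2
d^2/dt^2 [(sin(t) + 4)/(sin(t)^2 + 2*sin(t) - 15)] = (-sin(t)^5 - 14*sin(t)^4 - 112*sin(t)^3 - 262*sin(t)^2 - 207*sin(t) + 212)/(sin(t)^2 + 2*sin(t) - 15)^3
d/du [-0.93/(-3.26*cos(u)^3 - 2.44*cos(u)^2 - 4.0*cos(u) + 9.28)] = (9.0954*cos(u)^2 + 4.5384*cos(u) + 3.72)*sin(u)/(3.26*cos(u)^3 + 2.44*cos(u)^2 + 4.0*cos(u) - 9.28)^2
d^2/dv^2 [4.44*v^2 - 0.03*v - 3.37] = 8.88000000000000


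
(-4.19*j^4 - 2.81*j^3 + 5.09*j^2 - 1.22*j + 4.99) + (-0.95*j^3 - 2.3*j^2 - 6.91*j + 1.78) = -4.19*j^4 - 3.76*j^3 + 2.79*j^2 - 8.13*j + 6.77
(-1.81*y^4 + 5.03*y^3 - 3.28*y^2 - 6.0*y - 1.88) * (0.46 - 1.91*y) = 3.4571*y^5 - 10.4399*y^4 + 8.5786*y^3 + 9.9512*y^2 + 0.8308*y - 0.8648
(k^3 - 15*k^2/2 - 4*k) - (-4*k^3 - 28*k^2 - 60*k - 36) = 5*k^3 + 41*k^2/2 + 56*k + 36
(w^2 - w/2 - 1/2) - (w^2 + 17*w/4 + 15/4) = -19*w/4 - 17/4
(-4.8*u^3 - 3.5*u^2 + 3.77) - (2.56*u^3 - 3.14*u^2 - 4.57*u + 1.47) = -7.36*u^3 - 0.36*u^2 + 4.57*u + 2.3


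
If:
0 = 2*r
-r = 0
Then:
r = 0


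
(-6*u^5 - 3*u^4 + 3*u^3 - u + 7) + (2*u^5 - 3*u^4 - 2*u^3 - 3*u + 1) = -4*u^5 - 6*u^4 + u^3 - 4*u + 8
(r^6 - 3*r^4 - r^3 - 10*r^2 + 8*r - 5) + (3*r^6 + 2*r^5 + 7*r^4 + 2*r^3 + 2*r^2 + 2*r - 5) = 4*r^6 + 2*r^5 + 4*r^4 + r^3 - 8*r^2 + 10*r - 10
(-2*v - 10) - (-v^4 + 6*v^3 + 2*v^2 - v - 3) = v^4 - 6*v^3 - 2*v^2 - v - 7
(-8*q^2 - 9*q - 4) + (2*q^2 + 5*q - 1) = -6*q^2 - 4*q - 5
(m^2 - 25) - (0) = m^2 - 25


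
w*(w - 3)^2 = w^3 - 6*w^2 + 9*w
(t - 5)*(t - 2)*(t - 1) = t^3 - 8*t^2 + 17*t - 10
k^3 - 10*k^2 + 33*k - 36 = (k - 4)*(k - 3)^2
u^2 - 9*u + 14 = (u - 7)*(u - 2)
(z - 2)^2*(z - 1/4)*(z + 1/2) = z^4 - 15*z^3/4 + 23*z^2/8 + 3*z/2 - 1/2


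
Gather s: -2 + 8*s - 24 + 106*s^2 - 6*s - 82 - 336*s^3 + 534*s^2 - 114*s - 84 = -336*s^3 + 640*s^2 - 112*s - 192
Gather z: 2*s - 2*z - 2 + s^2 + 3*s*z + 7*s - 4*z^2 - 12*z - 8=s^2 + 9*s - 4*z^2 + z*(3*s - 14) - 10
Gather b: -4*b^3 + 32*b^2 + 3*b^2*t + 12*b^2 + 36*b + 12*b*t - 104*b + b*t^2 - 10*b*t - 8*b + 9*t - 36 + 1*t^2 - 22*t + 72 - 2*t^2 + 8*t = -4*b^3 + b^2*(3*t + 44) + b*(t^2 + 2*t - 76) - t^2 - 5*t + 36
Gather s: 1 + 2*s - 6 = 2*s - 5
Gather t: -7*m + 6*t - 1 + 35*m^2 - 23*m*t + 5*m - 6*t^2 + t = 35*m^2 - 2*m - 6*t^2 + t*(7 - 23*m) - 1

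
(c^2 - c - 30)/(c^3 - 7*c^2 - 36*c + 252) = (c + 5)/(c^2 - c - 42)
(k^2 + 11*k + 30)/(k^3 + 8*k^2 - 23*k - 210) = (k + 5)/(k^2 + 2*k - 35)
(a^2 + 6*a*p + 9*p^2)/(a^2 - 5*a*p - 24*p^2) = (-a - 3*p)/(-a + 8*p)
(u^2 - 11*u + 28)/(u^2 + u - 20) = (u - 7)/(u + 5)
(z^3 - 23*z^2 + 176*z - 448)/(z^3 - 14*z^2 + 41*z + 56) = (z - 8)/(z + 1)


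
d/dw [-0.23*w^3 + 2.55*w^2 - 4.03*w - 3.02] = -0.69*w^2 + 5.1*w - 4.03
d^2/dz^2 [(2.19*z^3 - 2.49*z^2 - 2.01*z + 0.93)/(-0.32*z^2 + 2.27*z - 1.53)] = (4.44089209850063e-16*z^5 - 16.396134*z^3 + 37.750518*z^2 - 32.61069*z + 16.945806)/(0.032768*z^6 - 0.697344*z^5 + 5.4168*z^4 - 18.365435*z^3 + 25.899075*z^2 - 15.941529*z + 3.581577)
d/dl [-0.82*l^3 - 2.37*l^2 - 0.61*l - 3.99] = -2.46*l^2 - 4.74*l - 0.61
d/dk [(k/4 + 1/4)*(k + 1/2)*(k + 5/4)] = 3*k^2/4 + 11*k/8 + 19/32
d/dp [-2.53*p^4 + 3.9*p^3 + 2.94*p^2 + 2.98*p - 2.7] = -10.12*p^3 + 11.7*p^2 + 5.88*p + 2.98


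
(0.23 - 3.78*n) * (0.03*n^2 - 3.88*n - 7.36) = -0.1134*n^3 + 14.6733*n^2 + 26.9284*n - 1.6928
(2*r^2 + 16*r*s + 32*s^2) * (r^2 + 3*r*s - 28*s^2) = 2*r^4 + 22*r^3*s + 24*r^2*s^2 - 352*r*s^3 - 896*s^4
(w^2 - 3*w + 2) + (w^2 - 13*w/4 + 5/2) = 2*w^2 - 25*w/4 + 9/2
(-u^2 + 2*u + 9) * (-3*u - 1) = 3*u^3 - 5*u^2 - 29*u - 9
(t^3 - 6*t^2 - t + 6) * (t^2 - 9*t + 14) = t^5 - 15*t^4 + 67*t^3 - 69*t^2 - 68*t + 84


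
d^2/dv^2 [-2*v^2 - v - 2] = -4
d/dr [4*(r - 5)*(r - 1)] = 8*r - 24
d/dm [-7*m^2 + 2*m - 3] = 2 - 14*m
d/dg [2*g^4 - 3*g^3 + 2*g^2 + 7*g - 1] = 8*g^3 - 9*g^2 + 4*g + 7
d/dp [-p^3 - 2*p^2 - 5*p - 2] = -3*p^2 - 4*p - 5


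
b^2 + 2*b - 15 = (b - 3)*(b + 5)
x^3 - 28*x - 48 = (x - 6)*(x + 2)*(x + 4)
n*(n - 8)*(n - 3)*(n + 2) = n^4 - 9*n^3 + 2*n^2 + 48*n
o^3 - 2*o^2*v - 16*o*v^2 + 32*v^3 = (o - 4*v)*(o - 2*v)*(o + 4*v)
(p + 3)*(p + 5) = p^2 + 8*p + 15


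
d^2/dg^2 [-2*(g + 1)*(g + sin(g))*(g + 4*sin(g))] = 10*g^2*sin(g) + 10*g*sin(g) - 40*g*cos(g) - 16*g*cos(2*g) - 12*g - 20*sqrt(2)*sin(g + pi/4) - 16*sqrt(2)*sin(2*g + pi/4) - 4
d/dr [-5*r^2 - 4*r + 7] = -10*r - 4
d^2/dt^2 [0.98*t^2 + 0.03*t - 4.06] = 1.96000000000000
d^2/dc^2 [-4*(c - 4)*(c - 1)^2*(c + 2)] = -48*c^2 + 96*c + 24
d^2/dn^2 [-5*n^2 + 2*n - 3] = -10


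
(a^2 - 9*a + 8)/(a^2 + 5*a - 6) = (a - 8)/(a + 6)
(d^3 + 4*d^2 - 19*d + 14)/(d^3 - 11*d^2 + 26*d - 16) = (d + 7)/(d - 8)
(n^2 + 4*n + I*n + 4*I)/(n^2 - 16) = (n + I)/(n - 4)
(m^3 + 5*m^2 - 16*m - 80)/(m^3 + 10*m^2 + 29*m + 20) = (m - 4)/(m + 1)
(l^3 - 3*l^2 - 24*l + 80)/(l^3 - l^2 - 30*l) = (l^2 - 8*l + 16)/(l*(l - 6))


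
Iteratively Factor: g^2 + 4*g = (g)*(g + 4)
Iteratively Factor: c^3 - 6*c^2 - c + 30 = (c + 2)*(c^2 - 8*c + 15) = (c - 3)*(c + 2)*(c - 5)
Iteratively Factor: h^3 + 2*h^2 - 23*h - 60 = (h + 3)*(h^2 - h - 20) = (h - 5)*(h + 3)*(h + 4)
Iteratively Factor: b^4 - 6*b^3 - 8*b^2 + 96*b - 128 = (b + 4)*(b^3 - 10*b^2 + 32*b - 32) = (b - 4)*(b + 4)*(b^2 - 6*b + 8) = (b - 4)^2*(b + 4)*(b - 2)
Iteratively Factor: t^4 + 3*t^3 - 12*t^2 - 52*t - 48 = (t - 4)*(t^3 + 7*t^2 + 16*t + 12) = (t - 4)*(t + 2)*(t^2 + 5*t + 6) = (t - 4)*(t + 2)^2*(t + 3)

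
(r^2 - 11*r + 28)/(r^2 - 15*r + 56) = (r - 4)/(r - 8)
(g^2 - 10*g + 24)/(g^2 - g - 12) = (g - 6)/(g + 3)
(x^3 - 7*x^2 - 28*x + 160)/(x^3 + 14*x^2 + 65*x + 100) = (x^2 - 12*x + 32)/(x^2 + 9*x + 20)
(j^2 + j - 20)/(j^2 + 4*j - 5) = (j - 4)/(j - 1)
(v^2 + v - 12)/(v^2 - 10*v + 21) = (v + 4)/(v - 7)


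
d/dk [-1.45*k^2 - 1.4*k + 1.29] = -2.9*k - 1.4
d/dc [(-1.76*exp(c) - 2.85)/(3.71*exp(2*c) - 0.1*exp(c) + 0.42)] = (6.5296*exp(2*c) + 21.147*exp(c) - 1.0242)*exp(c)/(13.7641*exp(4*c) - 0.742*exp(3*c) + 3.1264*exp(2*c) - 0.084*exp(c) + 0.1764)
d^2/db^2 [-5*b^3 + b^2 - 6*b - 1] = 2 - 30*b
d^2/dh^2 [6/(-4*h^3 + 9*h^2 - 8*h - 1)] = 12*(3*(4*h - 3)*(4*h^3 - 9*h^2 + 8*h + 1) - 4*(6*h^2 - 9*h + 4)^2)/(4*h^3 - 9*h^2 + 8*h + 1)^3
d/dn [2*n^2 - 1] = 4*n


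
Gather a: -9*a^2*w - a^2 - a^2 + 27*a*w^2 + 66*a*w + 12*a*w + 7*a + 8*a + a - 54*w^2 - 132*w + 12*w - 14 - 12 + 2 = a^2*(-9*w - 2) + a*(27*w^2 + 78*w + 16) - 54*w^2 - 120*w - 24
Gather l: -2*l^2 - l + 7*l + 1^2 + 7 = -2*l^2 + 6*l + 8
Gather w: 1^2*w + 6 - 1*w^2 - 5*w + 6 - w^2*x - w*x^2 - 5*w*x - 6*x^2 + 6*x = w^2*(-x - 1) + w*(-x^2 - 5*x - 4) - 6*x^2 + 6*x + 12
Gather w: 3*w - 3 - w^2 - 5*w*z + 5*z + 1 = -w^2 + w*(3 - 5*z) + 5*z - 2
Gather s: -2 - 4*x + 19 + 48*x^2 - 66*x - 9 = 48*x^2 - 70*x + 8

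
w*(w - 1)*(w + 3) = w^3 + 2*w^2 - 3*w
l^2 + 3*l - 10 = (l - 2)*(l + 5)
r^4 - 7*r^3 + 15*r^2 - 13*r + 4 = (r - 4)*(r - 1)^3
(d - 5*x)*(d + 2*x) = d^2 - 3*d*x - 10*x^2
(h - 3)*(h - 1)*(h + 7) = h^3 + 3*h^2 - 25*h + 21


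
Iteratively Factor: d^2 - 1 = (d - 1)*(d + 1)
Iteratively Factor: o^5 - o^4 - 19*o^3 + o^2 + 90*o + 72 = (o + 1)*(o^4 - 2*o^3 - 17*o^2 + 18*o + 72) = (o + 1)*(o + 3)*(o^3 - 5*o^2 - 2*o + 24) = (o - 4)*(o + 1)*(o + 3)*(o^2 - o - 6) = (o - 4)*(o + 1)*(o + 2)*(o + 3)*(o - 3)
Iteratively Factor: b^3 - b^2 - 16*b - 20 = (b + 2)*(b^2 - 3*b - 10) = (b - 5)*(b + 2)*(b + 2)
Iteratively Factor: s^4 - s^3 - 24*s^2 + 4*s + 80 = (s + 2)*(s^3 - 3*s^2 - 18*s + 40) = (s + 2)*(s + 4)*(s^2 - 7*s + 10) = (s - 5)*(s + 2)*(s + 4)*(s - 2)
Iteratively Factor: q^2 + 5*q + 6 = (q + 2)*(q + 3)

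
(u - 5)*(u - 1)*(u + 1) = u^3 - 5*u^2 - u + 5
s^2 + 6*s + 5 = (s + 1)*(s + 5)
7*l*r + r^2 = r*(7*l + r)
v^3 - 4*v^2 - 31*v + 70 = (v - 7)*(v - 2)*(v + 5)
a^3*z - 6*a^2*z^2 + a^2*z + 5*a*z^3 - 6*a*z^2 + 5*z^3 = (a - 5*z)*(a - z)*(a*z + z)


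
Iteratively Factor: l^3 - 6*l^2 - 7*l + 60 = (l + 3)*(l^2 - 9*l + 20) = (l - 5)*(l + 3)*(l - 4)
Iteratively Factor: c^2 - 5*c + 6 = (c - 3)*(c - 2)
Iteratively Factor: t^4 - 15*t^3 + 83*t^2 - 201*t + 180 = (t - 5)*(t^3 - 10*t^2 + 33*t - 36) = (t - 5)*(t - 3)*(t^2 - 7*t + 12) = (t - 5)*(t - 3)^2*(t - 4)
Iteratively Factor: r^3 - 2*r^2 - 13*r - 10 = (r + 2)*(r^2 - 4*r - 5) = (r + 1)*(r + 2)*(r - 5)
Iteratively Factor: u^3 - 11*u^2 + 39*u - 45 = (u - 3)*(u^2 - 8*u + 15) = (u - 5)*(u - 3)*(u - 3)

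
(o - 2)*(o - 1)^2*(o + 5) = o^4 + o^3 - 15*o^2 + 23*o - 10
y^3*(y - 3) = y^4 - 3*y^3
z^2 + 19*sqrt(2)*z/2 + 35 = (z + 5*sqrt(2)/2)*(z + 7*sqrt(2))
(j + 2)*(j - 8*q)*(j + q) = j^3 - 7*j^2*q + 2*j^2 - 8*j*q^2 - 14*j*q - 16*q^2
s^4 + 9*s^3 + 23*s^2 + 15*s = s*(s + 1)*(s + 3)*(s + 5)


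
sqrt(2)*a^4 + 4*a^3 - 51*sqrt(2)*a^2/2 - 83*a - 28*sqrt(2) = (a - 7*sqrt(2)/2)*(a + sqrt(2))*(a + 4*sqrt(2))*(sqrt(2)*a + 1)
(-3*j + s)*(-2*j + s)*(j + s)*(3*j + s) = 18*j^4 + 9*j^3*s - 11*j^2*s^2 - j*s^3 + s^4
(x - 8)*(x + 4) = x^2 - 4*x - 32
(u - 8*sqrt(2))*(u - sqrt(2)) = u^2 - 9*sqrt(2)*u + 16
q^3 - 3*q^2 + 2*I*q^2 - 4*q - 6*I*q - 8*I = (q - 4)*(q + 1)*(q + 2*I)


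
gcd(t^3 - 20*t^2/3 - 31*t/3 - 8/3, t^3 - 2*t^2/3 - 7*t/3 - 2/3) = t^2 + 4*t/3 + 1/3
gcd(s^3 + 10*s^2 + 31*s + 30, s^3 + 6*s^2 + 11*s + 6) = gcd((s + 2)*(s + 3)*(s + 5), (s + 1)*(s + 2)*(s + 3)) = s^2 + 5*s + 6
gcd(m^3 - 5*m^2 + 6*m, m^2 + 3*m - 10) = m - 2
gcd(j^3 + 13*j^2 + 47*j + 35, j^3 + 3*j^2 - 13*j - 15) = j^2 + 6*j + 5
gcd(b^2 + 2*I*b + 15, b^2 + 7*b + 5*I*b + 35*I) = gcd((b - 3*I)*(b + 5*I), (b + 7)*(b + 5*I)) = b + 5*I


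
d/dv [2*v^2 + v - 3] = 4*v + 1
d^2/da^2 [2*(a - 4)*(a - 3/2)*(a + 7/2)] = 12*a - 8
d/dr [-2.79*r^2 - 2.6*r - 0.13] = -5.58*r - 2.6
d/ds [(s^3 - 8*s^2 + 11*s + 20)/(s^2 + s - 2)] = (s^4 + 2*s^3 - 25*s^2 - 8*s - 42)/(s^4 + 2*s^3 - 3*s^2 - 4*s + 4)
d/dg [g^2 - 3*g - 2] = 2*g - 3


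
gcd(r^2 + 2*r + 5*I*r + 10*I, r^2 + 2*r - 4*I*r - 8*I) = r + 2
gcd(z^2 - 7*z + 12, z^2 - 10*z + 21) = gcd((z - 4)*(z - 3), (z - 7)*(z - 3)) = z - 3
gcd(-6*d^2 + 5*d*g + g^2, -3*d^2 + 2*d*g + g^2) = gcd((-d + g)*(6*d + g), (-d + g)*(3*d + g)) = d - g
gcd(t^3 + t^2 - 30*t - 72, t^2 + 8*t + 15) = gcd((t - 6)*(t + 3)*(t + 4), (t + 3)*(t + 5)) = t + 3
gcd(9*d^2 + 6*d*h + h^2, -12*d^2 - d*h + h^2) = 3*d + h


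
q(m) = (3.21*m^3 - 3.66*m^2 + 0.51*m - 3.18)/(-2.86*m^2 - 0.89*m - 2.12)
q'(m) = (5.72*m + 0.89)*(3.21*m^3 - 3.66*m^2 + 0.51*m - 3.18)/(-2.86*m^2 - 0.89*m - 2.12)^2 + (9.63*m^2 - 7.32*m + 0.51)/(-2.86*m^2 - 0.89*m - 2.12) = (-9.18059999999999*m^4 - 5.7138*m^3 - 15.6996*m^2 - 2.6712*m - 3.9114)/(8.1796*m^4 + 5.0908*m^3 + 12.9185*m^2 + 3.7736*m + 4.4944)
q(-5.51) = 7.78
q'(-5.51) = -1.13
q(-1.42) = 3.09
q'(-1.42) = -1.20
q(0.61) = 0.94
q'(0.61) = -1.00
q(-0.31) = 1.79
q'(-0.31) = -1.00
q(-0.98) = 2.56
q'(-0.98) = -1.22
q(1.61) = -0.14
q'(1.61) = -1.12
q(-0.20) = 1.68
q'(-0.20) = -0.94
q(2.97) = -1.67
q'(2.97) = -1.13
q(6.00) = -5.08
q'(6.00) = -1.13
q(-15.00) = 18.45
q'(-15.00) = -1.12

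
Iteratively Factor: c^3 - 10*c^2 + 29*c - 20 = (c - 4)*(c^2 - 6*c + 5) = (c - 5)*(c - 4)*(c - 1)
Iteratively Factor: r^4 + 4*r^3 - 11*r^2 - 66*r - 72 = (r + 2)*(r^3 + 2*r^2 - 15*r - 36) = (r - 4)*(r + 2)*(r^2 + 6*r + 9) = (r - 4)*(r + 2)*(r + 3)*(r + 3)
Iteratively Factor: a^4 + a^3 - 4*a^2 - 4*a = (a)*(a^3 + a^2 - 4*a - 4) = a*(a + 1)*(a^2 - 4) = a*(a + 1)*(a + 2)*(a - 2)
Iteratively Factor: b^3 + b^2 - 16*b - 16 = (b + 1)*(b^2 - 16) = (b + 1)*(b + 4)*(b - 4)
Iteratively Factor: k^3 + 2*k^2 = (k + 2)*(k^2) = k*(k + 2)*(k)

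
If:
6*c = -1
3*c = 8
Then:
No Solution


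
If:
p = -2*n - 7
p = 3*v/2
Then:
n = -3*v/4 - 7/2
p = 3*v/2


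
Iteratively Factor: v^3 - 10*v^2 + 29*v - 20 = (v - 5)*(v^2 - 5*v + 4) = (v - 5)*(v - 1)*(v - 4)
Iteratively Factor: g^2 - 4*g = (g - 4)*(g)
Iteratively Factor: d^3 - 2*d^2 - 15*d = (d)*(d^2 - 2*d - 15) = d*(d + 3)*(d - 5)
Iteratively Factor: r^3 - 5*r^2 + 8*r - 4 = (r - 2)*(r^2 - 3*r + 2) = (r - 2)^2*(r - 1)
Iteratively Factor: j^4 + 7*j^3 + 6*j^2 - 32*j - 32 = (j - 2)*(j^3 + 9*j^2 + 24*j + 16) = (j - 2)*(j + 1)*(j^2 + 8*j + 16) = (j - 2)*(j + 1)*(j + 4)*(j + 4)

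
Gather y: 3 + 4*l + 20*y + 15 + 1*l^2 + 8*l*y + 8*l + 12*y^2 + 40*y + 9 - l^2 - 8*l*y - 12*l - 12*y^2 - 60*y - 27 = 0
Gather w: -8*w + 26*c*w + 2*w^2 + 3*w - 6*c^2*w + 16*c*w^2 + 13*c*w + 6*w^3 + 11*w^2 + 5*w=6*w^3 + w^2*(16*c + 13) + w*(-6*c^2 + 39*c)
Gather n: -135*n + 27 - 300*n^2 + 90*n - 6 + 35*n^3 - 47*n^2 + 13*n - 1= 35*n^3 - 347*n^2 - 32*n + 20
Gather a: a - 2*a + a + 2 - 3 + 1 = 0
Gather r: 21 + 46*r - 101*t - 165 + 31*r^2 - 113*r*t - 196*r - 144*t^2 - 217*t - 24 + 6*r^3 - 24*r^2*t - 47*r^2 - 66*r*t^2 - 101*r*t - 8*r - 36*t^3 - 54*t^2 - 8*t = 6*r^3 + r^2*(-24*t - 16) + r*(-66*t^2 - 214*t - 158) - 36*t^3 - 198*t^2 - 326*t - 168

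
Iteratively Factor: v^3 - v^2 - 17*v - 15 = (v - 5)*(v^2 + 4*v + 3) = (v - 5)*(v + 3)*(v + 1)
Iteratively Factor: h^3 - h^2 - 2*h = (h + 1)*(h^2 - 2*h) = h*(h + 1)*(h - 2)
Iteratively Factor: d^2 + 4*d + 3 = (d + 3)*(d + 1)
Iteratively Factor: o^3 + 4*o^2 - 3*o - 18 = (o + 3)*(o^2 + o - 6) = (o - 2)*(o + 3)*(o + 3)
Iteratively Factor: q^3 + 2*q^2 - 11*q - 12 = (q + 1)*(q^2 + q - 12) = (q + 1)*(q + 4)*(q - 3)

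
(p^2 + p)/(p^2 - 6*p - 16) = p*(p + 1)/(p^2 - 6*p - 16)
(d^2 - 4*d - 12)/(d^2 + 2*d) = (d - 6)/d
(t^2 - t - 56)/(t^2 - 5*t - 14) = (-t^2 + t + 56)/(-t^2 + 5*t + 14)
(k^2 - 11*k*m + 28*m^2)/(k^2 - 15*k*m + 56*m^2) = (k - 4*m)/(k - 8*m)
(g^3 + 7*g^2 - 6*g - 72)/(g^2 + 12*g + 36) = (g^2 + g - 12)/(g + 6)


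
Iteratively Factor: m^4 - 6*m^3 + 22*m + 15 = (m + 1)*(m^3 - 7*m^2 + 7*m + 15) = (m - 5)*(m + 1)*(m^2 - 2*m - 3) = (m - 5)*(m - 3)*(m + 1)*(m + 1)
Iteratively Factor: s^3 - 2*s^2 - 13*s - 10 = (s - 5)*(s^2 + 3*s + 2) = (s - 5)*(s + 2)*(s + 1)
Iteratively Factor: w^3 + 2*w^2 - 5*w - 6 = (w + 3)*(w^2 - w - 2) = (w + 1)*(w + 3)*(w - 2)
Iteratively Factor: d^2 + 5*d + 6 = (d + 3)*(d + 2)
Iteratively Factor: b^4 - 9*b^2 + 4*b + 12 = (b + 3)*(b^3 - 3*b^2 + 4) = (b - 2)*(b + 3)*(b^2 - b - 2) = (b - 2)^2*(b + 3)*(b + 1)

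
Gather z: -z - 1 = -z - 1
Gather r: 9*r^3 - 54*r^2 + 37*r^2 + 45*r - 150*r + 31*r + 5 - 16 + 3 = 9*r^3 - 17*r^2 - 74*r - 8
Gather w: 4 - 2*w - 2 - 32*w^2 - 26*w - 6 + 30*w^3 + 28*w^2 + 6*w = 30*w^3 - 4*w^2 - 22*w - 4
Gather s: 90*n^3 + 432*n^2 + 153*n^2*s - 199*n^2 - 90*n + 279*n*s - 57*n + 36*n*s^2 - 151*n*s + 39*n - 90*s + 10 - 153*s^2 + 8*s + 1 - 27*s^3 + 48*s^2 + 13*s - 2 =90*n^3 + 233*n^2 - 108*n - 27*s^3 + s^2*(36*n - 105) + s*(153*n^2 + 128*n - 69) + 9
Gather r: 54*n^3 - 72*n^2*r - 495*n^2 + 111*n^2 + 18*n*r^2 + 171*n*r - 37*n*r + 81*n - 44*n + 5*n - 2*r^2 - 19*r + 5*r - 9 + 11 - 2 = 54*n^3 - 384*n^2 + 42*n + r^2*(18*n - 2) + r*(-72*n^2 + 134*n - 14)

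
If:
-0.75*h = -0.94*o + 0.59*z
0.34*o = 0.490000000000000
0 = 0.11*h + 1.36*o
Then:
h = -17.82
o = 1.44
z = 24.95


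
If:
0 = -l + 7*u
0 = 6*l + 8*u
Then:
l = 0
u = 0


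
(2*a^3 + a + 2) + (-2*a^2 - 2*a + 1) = 2*a^3 - 2*a^2 - a + 3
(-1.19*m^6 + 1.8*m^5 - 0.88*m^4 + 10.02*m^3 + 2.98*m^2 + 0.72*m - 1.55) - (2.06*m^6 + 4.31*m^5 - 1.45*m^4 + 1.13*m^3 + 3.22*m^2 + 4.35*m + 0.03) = -3.25*m^6 - 2.51*m^5 + 0.57*m^4 + 8.89*m^3 - 0.24*m^2 - 3.63*m - 1.58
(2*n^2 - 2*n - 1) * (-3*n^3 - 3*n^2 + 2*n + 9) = -6*n^5 + 13*n^3 + 17*n^2 - 20*n - 9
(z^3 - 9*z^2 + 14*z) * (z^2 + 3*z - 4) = z^5 - 6*z^4 - 17*z^3 + 78*z^2 - 56*z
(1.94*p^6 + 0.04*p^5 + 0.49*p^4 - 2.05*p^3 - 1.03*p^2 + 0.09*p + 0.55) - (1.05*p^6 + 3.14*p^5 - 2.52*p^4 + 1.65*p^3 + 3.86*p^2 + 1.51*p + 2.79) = 0.89*p^6 - 3.1*p^5 + 3.01*p^4 - 3.7*p^3 - 4.89*p^2 - 1.42*p - 2.24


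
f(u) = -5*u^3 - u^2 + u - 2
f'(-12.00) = -2135.00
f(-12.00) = 8482.00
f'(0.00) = 1.00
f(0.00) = -2.00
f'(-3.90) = -219.35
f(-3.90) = 275.48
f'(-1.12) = -15.58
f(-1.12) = 2.65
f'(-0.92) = -9.86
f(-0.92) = 0.13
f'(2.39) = -89.46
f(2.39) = -73.58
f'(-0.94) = -10.37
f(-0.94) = 0.33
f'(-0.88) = -8.86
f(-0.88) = -0.25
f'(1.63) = -42.11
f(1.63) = -24.68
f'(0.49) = -3.58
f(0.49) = -2.34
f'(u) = -15*u^2 - 2*u + 1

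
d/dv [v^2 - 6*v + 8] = 2*v - 6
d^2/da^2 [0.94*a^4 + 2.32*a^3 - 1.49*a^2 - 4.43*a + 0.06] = 11.28*a^2 + 13.92*a - 2.98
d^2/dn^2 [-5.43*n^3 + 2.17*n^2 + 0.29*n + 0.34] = 4.34 - 32.58*n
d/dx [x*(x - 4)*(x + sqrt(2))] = x*(x - 4) + x*(x + sqrt(2)) + (x - 4)*(x + sqrt(2))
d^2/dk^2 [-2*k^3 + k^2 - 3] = 2 - 12*k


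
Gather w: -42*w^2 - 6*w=-42*w^2 - 6*w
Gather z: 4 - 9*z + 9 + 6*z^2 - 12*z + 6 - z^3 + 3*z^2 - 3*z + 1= -z^3 + 9*z^2 - 24*z + 20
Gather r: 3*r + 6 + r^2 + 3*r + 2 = r^2 + 6*r + 8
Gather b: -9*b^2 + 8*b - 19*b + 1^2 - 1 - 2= -9*b^2 - 11*b - 2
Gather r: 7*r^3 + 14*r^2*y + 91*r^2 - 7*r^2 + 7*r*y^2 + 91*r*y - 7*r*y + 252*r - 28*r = 7*r^3 + r^2*(14*y + 84) + r*(7*y^2 + 84*y + 224)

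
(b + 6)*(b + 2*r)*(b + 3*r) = b^3 + 5*b^2*r + 6*b^2 + 6*b*r^2 + 30*b*r + 36*r^2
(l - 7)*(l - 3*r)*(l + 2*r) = l^3 - l^2*r - 7*l^2 - 6*l*r^2 + 7*l*r + 42*r^2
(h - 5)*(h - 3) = h^2 - 8*h + 15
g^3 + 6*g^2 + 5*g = g*(g + 1)*(g + 5)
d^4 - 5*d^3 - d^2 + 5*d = d*(d - 5)*(d - 1)*(d + 1)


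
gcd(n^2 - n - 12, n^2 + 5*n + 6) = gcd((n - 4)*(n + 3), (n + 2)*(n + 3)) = n + 3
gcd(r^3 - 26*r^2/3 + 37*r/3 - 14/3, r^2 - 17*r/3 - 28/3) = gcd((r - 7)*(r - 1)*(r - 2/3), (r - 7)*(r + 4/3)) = r - 7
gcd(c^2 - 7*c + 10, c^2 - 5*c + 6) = c - 2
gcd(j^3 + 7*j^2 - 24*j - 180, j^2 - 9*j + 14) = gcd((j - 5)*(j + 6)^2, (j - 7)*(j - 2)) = 1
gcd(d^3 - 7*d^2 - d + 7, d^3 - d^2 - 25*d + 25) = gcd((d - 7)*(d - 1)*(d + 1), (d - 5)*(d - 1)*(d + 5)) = d - 1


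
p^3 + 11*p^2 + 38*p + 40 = (p + 2)*(p + 4)*(p + 5)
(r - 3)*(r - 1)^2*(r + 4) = r^4 - r^3 - 13*r^2 + 25*r - 12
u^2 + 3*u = u*(u + 3)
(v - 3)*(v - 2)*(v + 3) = v^3 - 2*v^2 - 9*v + 18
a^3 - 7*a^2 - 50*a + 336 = (a - 8)*(a - 6)*(a + 7)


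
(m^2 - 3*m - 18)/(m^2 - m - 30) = (m + 3)/(m + 5)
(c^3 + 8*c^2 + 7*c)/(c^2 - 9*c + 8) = c*(c^2 + 8*c + 7)/(c^2 - 9*c + 8)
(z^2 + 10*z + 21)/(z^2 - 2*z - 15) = (z + 7)/(z - 5)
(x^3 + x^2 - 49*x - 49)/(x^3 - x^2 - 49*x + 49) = (x + 1)/(x - 1)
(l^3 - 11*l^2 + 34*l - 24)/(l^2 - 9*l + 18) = (l^2 - 5*l + 4)/(l - 3)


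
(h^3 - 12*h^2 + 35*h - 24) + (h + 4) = h^3 - 12*h^2 + 36*h - 20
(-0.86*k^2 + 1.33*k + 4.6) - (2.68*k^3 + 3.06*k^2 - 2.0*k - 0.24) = -2.68*k^3 - 3.92*k^2 + 3.33*k + 4.84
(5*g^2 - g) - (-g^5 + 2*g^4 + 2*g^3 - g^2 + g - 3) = g^5 - 2*g^4 - 2*g^3 + 6*g^2 - 2*g + 3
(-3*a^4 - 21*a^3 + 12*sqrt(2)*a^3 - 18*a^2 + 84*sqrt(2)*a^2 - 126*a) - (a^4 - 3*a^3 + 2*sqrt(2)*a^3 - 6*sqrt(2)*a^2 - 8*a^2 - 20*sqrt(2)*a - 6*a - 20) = -4*a^4 - 18*a^3 + 10*sqrt(2)*a^3 - 10*a^2 + 90*sqrt(2)*a^2 - 120*a + 20*sqrt(2)*a + 20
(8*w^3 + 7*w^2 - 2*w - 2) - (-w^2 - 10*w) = 8*w^3 + 8*w^2 + 8*w - 2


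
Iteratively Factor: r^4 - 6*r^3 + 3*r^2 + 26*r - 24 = (r - 1)*(r^3 - 5*r^2 - 2*r + 24) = (r - 3)*(r - 1)*(r^2 - 2*r - 8) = (r - 4)*(r - 3)*(r - 1)*(r + 2)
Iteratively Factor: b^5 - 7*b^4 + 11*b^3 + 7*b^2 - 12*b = (b)*(b^4 - 7*b^3 + 11*b^2 + 7*b - 12) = b*(b - 3)*(b^3 - 4*b^2 - b + 4) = b*(b - 3)*(b - 1)*(b^2 - 3*b - 4) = b*(b - 3)*(b - 1)*(b + 1)*(b - 4)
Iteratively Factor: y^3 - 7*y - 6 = (y + 2)*(y^2 - 2*y - 3) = (y + 1)*(y + 2)*(y - 3)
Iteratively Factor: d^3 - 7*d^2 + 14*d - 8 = (d - 4)*(d^2 - 3*d + 2) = (d - 4)*(d - 2)*(d - 1)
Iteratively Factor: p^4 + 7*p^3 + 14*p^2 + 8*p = (p + 2)*(p^3 + 5*p^2 + 4*p) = p*(p + 2)*(p^2 + 5*p + 4) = p*(p + 2)*(p + 4)*(p + 1)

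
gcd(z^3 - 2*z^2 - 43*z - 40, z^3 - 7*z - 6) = z + 1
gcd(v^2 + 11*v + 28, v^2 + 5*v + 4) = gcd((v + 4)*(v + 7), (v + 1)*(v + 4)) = v + 4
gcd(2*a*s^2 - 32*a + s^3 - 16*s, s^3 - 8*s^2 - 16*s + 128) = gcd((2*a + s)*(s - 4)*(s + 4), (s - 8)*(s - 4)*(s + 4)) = s^2 - 16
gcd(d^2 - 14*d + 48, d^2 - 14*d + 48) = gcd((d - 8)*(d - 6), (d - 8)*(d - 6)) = d^2 - 14*d + 48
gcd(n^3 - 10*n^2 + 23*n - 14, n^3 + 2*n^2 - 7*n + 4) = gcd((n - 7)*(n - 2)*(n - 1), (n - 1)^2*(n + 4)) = n - 1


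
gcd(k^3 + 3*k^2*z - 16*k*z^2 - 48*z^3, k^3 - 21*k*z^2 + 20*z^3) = -k + 4*z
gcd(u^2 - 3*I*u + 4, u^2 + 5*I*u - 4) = u + I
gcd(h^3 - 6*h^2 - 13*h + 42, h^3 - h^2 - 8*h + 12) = h^2 + h - 6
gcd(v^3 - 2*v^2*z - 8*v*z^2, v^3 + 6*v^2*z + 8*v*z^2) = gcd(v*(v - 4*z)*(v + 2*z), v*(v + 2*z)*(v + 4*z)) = v^2 + 2*v*z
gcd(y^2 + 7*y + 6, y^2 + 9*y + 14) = 1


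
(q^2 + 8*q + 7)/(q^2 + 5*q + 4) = (q + 7)/(q + 4)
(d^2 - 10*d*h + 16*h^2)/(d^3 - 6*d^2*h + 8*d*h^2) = (d - 8*h)/(d*(d - 4*h))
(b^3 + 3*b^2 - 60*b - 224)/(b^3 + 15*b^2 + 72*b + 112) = (b - 8)/(b + 4)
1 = 1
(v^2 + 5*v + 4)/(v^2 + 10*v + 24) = (v + 1)/(v + 6)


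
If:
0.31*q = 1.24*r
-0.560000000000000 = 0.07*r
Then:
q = -32.00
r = -8.00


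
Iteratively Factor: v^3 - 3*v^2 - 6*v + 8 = (v - 1)*(v^2 - 2*v - 8) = (v - 4)*(v - 1)*(v + 2)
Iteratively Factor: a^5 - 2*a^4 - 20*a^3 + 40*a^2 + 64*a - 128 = (a + 2)*(a^4 - 4*a^3 - 12*a^2 + 64*a - 64) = (a + 2)*(a + 4)*(a^3 - 8*a^2 + 20*a - 16) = (a - 2)*(a + 2)*(a + 4)*(a^2 - 6*a + 8) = (a - 4)*(a - 2)*(a + 2)*(a + 4)*(a - 2)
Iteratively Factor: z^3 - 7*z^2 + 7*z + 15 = (z + 1)*(z^2 - 8*z + 15) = (z - 5)*(z + 1)*(z - 3)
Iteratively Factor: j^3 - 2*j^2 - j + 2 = (j - 2)*(j^2 - 1) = (j - 2)*(j - 1)*(j + 1)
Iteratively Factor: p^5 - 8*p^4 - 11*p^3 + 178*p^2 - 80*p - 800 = (p - 5)*(p^4 - 3*p^3 - 26*p^2 + 48*p + 160) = (p - 5)*(p + 2)*(p^3 - 5*p^2 - 16*p + 80) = (p - 5)^2*(p + 2)*(p^2 - 16) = (p - 5)^2*(p + 2)*(p + 4)*(p - 4)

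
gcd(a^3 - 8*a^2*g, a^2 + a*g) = a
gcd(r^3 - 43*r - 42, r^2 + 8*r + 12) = r + 6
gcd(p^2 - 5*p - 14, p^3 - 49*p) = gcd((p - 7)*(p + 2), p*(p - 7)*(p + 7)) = p - 7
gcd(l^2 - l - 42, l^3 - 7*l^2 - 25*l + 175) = l - 7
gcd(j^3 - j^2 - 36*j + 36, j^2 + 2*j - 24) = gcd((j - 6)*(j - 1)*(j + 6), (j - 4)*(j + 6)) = j + 6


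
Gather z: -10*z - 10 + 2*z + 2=-8*z - 8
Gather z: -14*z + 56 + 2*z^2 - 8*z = 2*z^2 - 22*z + 56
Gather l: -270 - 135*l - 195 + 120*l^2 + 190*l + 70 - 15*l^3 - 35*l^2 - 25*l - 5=-15*l^3 + 85*l^2 + 30*l - 400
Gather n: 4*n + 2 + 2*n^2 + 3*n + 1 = 2*n^2 + 7*n + 3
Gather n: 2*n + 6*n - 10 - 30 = 8*n - 40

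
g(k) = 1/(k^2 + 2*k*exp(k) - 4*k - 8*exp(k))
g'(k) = (-2*k*exp(k) - 2*k + 6*exp(k) + 4)/(k^2 + 2*k*exp(k) - 4*k - 8*exp(k))^2 = 2*(-k*exp(k) - k + 3*exp(k) + 2)/(k^2 + 2*k*exp(k) - 4*k - 8*exp(k))^2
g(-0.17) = -0.16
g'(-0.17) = 0.24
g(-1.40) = 0.20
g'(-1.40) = 0.37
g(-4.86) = 0.02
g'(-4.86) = 0.01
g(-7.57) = 0.01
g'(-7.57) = 0.00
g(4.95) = 0.00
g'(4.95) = -0.01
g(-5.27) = 0.02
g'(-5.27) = 0.01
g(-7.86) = 0.01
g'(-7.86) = 0.00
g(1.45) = -0.04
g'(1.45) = 0.02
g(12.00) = 0.00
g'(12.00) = 0.00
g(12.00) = 0.00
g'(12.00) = 0.00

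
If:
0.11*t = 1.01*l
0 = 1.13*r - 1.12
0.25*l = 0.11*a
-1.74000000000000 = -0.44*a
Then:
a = 3.95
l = 1.74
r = 0.99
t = 15.98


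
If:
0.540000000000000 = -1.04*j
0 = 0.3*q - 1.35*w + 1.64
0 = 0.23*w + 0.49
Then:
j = -0.52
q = -15.05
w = -2.13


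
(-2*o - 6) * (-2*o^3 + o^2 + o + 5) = 4*o^4 + 10*o^3 - 8*o^2 - 16*o - 30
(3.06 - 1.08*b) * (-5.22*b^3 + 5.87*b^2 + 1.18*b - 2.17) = 5.6376*b^4 - 22.3128*b^3 + 16.6878*b^2 + 5.9544*b - 6.6402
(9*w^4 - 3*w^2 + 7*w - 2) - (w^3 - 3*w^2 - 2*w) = 9*w^4 - w^3 + 9*w - 2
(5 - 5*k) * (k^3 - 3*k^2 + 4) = -5*k^4 + 20*k^3 - 15*k^2 - 20*k + 20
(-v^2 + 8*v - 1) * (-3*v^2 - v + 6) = 3*v^4 - 23*v^3 - 11*v^2 + 49*v - 6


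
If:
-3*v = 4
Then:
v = -4/3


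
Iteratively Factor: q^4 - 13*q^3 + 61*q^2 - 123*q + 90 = (q - 5)*(q^3 - 8*q^2 + 21*q - 18) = (q - 5)*(q - 3)*(q^2 - 5*q + 6) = (q - 5)*(q - 3)*(q - 2)*(q - 3)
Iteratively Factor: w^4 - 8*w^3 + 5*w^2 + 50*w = (w - 5)*(w^3 - 3*w^2 - 10*w) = w*(w - 5)*(w^2 - 3*w - 10) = w*(w - 5)*(w + 2)*(w - 5)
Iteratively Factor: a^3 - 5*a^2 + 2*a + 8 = (a + 1)*(a^2 - 6*a + 8) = (a - 4)*(a + 1)*(a - 2)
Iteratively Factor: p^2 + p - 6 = (p - 2)*(p + 3)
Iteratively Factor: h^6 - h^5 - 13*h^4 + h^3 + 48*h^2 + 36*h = (h + 1)*(h^5 - 2*h^4 - 11*h^3 + 12*h^2 + 36*h) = h*(h + 1)*(h^4 - 2*h^3 - 11*h^2 + 12*h + 36) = h*(h - 3)*(h + 1)*(h^3 + h^2 - 8*h - 12) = h*(h - 3)*(h + 1)*(h + 2)*(h^2 - h - 6) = h*(h - 3)^2*(h + 1)*(h + 2)*(h + 2)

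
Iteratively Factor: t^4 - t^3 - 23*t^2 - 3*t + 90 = (t - 2)*(t^3 + t^2 - 21*t - 45) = (t - 2)*(t + 3)*(t^2 - 2*t - 15) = (t - 2)*(t + 3)^2*(t - 5)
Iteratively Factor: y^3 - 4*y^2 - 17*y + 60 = (y - 5)*(y^2 + y - 12) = (y - 5)*(y + 4)*(y - 3)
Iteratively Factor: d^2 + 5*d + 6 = (d + 2)*(d + 3)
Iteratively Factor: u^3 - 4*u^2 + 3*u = (u)*(u^2 - 4*u + 3) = u*(u - 3)*(u - 1)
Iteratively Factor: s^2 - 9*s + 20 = (s - 4)*(s - 5)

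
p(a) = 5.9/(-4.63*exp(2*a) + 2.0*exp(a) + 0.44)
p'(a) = 5.9*(9.26*exp(2*a) - 2.0*exp(a))/(-4.63*exp(2*a) + 2.0*exp(a) + 0.44)^2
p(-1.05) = 10.30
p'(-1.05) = 7.80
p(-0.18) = -5.27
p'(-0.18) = 22.54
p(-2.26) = 9.86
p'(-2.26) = -1.78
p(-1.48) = 9.00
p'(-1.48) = 0.34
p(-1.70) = 9.07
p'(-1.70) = -0.78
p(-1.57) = 9.00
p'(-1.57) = -0.21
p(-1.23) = 9.38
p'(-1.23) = 3.08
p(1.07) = -0.18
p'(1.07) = 0.39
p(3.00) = 0.00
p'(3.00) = 0.01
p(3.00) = 0.00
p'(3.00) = 0.01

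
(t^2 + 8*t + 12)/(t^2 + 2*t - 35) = (t^2 + 8*t + 12)/(t^2 + 2*t - 35)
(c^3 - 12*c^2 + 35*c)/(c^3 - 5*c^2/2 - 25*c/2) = 2*(c - 7)/(2*c + 5)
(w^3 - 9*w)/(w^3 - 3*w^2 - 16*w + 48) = w*(w + 3)/(w^2 - 16)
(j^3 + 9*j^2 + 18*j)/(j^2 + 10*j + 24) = j*(j + 3)/(j + 4)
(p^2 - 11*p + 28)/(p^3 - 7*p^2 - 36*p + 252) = (p - 4)/(p^2 - 36)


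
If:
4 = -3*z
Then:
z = -4/3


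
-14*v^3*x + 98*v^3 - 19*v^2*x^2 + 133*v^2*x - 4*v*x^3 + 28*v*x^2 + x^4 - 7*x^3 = (-7*v + x)*(v + x)*(2*v + x)*(x - 7)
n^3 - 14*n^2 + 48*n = n*(n - 8)*(n - 6)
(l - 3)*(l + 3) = l^2 - 9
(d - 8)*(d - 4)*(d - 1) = d^3 - 13*d^2 + 44*d - 32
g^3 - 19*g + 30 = (g - 3)*(g - 2)*(g + 5)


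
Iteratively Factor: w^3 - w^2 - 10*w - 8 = (w - 4)*(w^2 + 3*w + 2) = (w - 4)*(w + 2)*(w + 1)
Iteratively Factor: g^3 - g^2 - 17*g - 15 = (g - 5)*(g^2 + 4*g + 3) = (g - 5)*(g + 3)*(g + 1)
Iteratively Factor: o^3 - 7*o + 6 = (o - 2)*(o^2 + 2*o - 3) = (o - 2)*(o - 1)*(o + 3)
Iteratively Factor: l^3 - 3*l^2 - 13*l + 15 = (l - 1)*(l^2 - 2*l - 15) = (l - 1)*(l + 3)*(l - 5)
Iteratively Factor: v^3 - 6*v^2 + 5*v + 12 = (v - 3)*(v^2 - 3*v - 4) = (v - 4)*(v - 3)*(v + 1)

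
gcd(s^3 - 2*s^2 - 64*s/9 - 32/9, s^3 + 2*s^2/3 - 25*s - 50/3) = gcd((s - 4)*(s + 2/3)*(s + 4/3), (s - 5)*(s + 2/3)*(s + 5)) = s + 2/3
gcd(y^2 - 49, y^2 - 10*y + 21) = y - 7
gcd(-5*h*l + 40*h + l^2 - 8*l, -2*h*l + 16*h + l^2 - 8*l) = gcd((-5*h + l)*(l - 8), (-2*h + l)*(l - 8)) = l - 8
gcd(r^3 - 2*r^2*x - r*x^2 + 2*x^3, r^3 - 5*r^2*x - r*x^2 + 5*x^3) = -r^2 + x^2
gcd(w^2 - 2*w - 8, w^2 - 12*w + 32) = w - 4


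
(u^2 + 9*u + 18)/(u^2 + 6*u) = (u + 3)/u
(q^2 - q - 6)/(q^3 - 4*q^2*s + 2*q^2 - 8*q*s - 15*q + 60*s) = (q + 2)/(q^2 - 4*q*s + 5*q - 20*s)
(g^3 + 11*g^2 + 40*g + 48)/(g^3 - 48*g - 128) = (g + 3)/(g - 8)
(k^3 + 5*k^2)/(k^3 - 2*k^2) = (k + 5)/(k - 2)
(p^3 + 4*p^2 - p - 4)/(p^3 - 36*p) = (p^3 + 4*p^2 - p - 4)/(p*(p^2 - 36))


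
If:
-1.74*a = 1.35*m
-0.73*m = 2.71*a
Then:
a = 0.00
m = 0.00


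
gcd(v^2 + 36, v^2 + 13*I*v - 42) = v + 6*I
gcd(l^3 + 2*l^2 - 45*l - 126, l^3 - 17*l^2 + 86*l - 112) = l - 7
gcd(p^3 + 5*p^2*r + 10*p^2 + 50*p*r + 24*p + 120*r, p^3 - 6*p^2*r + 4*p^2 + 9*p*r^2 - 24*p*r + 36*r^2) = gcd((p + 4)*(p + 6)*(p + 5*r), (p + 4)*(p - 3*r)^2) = p + 4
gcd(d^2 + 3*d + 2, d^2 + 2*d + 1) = d + 1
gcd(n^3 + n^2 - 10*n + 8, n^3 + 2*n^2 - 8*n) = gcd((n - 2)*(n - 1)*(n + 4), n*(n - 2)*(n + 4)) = n^2 + 2*n - 8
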